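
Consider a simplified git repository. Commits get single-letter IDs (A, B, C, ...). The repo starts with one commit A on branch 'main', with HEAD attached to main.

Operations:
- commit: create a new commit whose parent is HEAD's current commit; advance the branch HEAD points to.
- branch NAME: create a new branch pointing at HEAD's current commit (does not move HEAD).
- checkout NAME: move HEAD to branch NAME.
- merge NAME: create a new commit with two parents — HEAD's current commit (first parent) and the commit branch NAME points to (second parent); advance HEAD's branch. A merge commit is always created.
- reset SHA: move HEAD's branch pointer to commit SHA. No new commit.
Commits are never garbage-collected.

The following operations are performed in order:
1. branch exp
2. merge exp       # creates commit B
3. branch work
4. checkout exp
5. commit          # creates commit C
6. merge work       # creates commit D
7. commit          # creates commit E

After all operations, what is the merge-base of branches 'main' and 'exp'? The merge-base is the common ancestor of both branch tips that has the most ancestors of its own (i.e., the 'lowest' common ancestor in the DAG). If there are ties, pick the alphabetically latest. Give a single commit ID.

After op 1 (branch): HEAD=main@A [exp=A main=A]
After op 2 (merge): HEAD=main@B [exp=A main=B]
After op 3 (branch): HEAD=main@B [exp=A main=B work=B]
After op 4 (checkout): HEAD=exp@A [exp=A main=B work=B]
After op 5 (commit): HEAD=exp@C [exp=C main=B work=B]
After op 6 (merge): HEAD=exp@D [exp=D main=B work=B]
After op 7 (commit): HEAD=exp@E [exp=E main=B work=B]
ancestors(main=B): ['A', 'B']
ancestors(exp=E): ['A', 'B', 'C', 'D', 'E']
common: ['A', 'B']

Answer: B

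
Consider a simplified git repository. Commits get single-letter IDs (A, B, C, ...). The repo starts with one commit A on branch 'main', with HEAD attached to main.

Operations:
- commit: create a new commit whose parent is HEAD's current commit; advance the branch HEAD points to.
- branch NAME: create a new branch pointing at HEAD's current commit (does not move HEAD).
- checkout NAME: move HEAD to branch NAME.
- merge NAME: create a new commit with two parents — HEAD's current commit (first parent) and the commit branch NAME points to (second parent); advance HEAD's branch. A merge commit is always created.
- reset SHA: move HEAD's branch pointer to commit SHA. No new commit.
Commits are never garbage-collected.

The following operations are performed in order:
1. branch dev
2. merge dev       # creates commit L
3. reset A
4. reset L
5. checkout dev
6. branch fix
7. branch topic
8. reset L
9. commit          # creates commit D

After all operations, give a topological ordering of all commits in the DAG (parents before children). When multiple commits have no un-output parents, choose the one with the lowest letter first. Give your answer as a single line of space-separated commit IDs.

After op 1 (branch): HEAD=main@A [dev=A main=A]
After op 2 (merge): HEAD=main@L [dev=A main=L]
After op 3 (reset): HEAD=main@A [dev=A main=A]
After op 4 (reset): HEAD=main@L [dev=A main=L]
After op 5 (checkout): HEAD=dev@A [dev=A main=L]
After op 6 (branch): HEAD=dev@A [dev=A fix=A main=L]
After op 7 (branch): HEAD=dev@A [dev=A fix=A main=L topic=A]
After op 8 (reset): HEAD=dev@L [dev=L fix=A main=L topic=A]
After op 9 (commit): HEAD=dev@D [dev=D fix=A main=L topic=A]
commit A: parents=[]
commit D: parents=['L']
commit L: parents=['A', 'A']

Answer: A L D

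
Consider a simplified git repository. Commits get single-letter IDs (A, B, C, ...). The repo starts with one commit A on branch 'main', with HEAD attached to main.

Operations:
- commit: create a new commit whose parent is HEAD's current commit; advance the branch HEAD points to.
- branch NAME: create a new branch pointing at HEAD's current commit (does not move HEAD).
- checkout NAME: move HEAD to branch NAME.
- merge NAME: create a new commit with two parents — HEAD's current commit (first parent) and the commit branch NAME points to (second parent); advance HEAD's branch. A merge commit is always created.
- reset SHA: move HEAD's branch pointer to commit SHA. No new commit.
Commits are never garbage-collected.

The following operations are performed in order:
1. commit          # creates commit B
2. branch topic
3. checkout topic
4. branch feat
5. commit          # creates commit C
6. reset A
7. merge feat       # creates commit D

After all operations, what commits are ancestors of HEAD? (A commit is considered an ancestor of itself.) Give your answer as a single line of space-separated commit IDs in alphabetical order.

Answer: A B D

Derivation:
After op 1 (commit): HEAD=main@B [main=B]
After op 2 (branch): HEAD=main@B [main=B topic=B]
After op 3 (checkout): HEAD=topic@B [main=B topic=B]
After op 4 (branch): HEAD=topic@B [feat=B main=B topic=B]
After op 5 (commit): HEAD=topic@C [feat=B main=B topic=C]
After op 6 (reset): HEAD=topic@A [feat=B main=B topic=A]
After op 7 (merge): HEAD=topic@D [feat=B main=B topic=D]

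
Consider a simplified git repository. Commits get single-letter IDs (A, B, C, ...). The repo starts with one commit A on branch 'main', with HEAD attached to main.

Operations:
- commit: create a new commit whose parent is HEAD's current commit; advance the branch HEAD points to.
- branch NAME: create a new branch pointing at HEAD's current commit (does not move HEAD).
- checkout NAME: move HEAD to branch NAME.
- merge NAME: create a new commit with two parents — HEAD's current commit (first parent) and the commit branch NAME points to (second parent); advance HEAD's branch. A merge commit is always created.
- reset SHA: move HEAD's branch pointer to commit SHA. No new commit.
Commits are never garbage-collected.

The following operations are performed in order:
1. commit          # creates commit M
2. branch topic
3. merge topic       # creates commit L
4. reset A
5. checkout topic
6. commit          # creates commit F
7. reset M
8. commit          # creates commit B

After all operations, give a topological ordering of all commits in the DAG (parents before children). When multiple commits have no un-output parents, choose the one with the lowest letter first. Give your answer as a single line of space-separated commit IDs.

Answer: A M B F L

Derivation:
After op 1 (commit): HEAD=main@M [main=M]
After op 2 (branch): HEAD=main@M [main=M topic=M]
After op 3 (merge): HEAD=main@L [main=L topic=M]
After op 4 (reset): HEAD=main@A [main=A topic=M]
After op 5 (checkout): HEAD=topic@M [main=A topic=M]
After op 6 (commit): HEAD=topic@F [main=A topic=F]
After op 7 (reset): HEAD=topic@M [main=A topic=M]
After op 8 (commit): HEAD=topic@B [main=A topic=B]
commit A: parents=[]
commit B: parents=['M']
commit F: parents=['M']
commit L: parents=['M', 'M']
commit M: parents=['A']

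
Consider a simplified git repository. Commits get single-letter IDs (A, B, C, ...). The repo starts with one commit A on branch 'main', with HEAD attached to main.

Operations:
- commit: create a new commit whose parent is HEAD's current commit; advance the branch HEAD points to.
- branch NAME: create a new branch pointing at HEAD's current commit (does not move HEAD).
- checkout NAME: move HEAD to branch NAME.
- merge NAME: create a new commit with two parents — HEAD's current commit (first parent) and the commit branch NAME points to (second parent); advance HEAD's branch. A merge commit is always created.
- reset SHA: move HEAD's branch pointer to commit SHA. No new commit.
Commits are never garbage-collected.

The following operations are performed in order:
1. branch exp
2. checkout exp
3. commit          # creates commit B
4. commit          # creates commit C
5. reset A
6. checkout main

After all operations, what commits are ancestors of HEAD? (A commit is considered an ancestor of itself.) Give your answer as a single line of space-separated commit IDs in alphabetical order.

After op 1 (branch): HEAD=main@A [exp=A main=A]
After op 2 (checkout): HEAD=exp@A [exp=A main=A]
After op 3 (commit): HEAD=exp@B [exp=B main=A]
After op 4 (commit): HEAD=exp@C [exp=C main=A]
After op 5 (reset): HEAD=exp@A [exp=A main=A]
After op 6 (checkout): HEAD=main@A [exp=A main=A]

Answer: A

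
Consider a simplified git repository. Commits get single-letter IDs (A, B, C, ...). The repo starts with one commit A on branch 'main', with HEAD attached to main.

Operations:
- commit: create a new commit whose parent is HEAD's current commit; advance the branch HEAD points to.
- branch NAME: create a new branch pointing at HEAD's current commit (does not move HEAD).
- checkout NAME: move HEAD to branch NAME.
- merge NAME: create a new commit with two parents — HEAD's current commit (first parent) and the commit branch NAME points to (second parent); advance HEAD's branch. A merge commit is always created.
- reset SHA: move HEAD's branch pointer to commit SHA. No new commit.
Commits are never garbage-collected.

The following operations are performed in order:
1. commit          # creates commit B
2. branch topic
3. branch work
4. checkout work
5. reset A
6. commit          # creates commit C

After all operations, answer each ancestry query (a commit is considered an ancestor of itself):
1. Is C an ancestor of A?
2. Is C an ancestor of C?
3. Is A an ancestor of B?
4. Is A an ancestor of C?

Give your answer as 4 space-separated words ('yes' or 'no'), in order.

Answer: no yes yes yes

Derivation:
After op 1 (commit): HEAD=main@B [main=B]
After op 2 (branch): HEAD=main@B [main=B topic=B]
After op 3 (branch): HEAD=main@B [main=B topic=B work=B]
After op 4 (checkout): HEAD=work@B [main=B topic=B work=B]
After op 5 (reset): HEAD=work@A [main=B topic=B work=A]
After op 6 (commit): HEAD=work@C [main=B topic=B work=C]
ancestors(A) = {A}; C in? no
ancestors(C) = {A,C}; C in? yes
ancestors(B) = {A,B}; A in? yes
ancestors(C) = {A,C}; A in? yes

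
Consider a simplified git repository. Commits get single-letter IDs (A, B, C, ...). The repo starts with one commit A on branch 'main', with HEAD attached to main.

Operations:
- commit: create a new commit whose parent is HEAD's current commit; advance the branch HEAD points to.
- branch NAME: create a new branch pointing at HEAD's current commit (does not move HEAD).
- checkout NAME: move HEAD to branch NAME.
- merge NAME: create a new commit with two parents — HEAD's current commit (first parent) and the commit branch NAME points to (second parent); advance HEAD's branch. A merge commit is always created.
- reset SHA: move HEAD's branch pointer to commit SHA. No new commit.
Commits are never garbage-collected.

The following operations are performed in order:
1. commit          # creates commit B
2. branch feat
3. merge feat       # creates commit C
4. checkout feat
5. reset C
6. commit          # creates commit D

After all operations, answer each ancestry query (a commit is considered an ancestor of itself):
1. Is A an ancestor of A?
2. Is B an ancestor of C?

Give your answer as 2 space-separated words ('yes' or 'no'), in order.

After op 1 (commit): HEAD=main@B [main=B]
After op 2 (branch): HEAD=main@B [feat=B main=B]
After op 3 (merge): HEAD=main@C [feat=B main=C]
After op 4 (checkout): HEAD=feat@B [feat=B main=C]
After op 5 (reset): HEAD=feat@C [feat=C main=C]
After op 6 (commit): HEAD=feat@D [feat=D main=C]
ancestors(A) = {A}; A in? yes
ancestors(C) = {A,B,C}; B in? yes

Answer: yes yes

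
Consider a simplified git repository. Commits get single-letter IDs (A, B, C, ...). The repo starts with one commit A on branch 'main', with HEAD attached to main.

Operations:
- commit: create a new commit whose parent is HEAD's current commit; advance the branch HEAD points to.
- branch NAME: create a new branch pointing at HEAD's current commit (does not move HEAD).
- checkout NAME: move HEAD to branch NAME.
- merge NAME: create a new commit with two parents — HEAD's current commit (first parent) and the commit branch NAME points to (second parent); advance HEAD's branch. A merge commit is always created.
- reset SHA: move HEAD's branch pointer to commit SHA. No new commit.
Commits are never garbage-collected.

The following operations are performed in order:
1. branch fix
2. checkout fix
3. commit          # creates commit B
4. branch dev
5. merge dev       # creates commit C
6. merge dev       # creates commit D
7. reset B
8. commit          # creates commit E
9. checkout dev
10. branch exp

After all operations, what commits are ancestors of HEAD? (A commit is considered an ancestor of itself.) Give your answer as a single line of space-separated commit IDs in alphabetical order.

Answer: A B

Derivation:
After op 1 (branch): HEAD=main@A [fix=A main=A]
After op 2 (checkout): HEAD=fix@A [fix=A main=A]
After op 3 (commit): HEAD=fix@B [fix=B main=A]
After op 4 (branch): HEAD=fix@B [dev=B fix=B main=A]
After op 5 (merge): HEAD=fix@C [dev=B fix=C main=A]
After op 6 (merge): HEAD=fix@D [dev=B fix=D main=A]
After op 7 (reset): HEAD=fix@B [dev=B fix=B main=A]
After op 8 (commit): HEAD=fix@E [dev=B fix=E main=A]
After op 9 (checkout): HEAD=dev@B [dev=B fix=E main=A]
After op 10 (branch): HEAD=dev@B [dev=B exp=B fix=E main=A]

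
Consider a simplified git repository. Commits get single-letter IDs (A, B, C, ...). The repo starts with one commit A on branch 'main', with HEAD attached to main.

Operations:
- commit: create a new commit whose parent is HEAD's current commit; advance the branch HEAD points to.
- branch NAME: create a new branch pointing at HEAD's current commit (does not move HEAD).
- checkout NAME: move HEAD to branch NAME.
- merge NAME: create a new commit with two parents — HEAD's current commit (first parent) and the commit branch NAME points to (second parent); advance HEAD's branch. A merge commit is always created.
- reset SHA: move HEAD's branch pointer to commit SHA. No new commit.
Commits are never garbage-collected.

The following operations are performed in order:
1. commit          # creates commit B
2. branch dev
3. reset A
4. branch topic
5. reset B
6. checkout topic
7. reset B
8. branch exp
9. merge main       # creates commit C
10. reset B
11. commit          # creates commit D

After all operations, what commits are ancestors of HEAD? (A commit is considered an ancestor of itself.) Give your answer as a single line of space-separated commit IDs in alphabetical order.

Answer: A B D

Derivation:
After op 1 (commit): HEAD=main@B [main=B]
After op 2 (branch): HEAD=main@B [dev=B main=B]
After op 3 (reset): HEAD=main@A [dev=B main=A]
After op 4 (branch): HEAD=main@A [dev=B main=A topic=A]
After op 5 (reset): HEAD=main@B [dev=B main=B topic=A]
After op 6 (checkout): HEAD=topic@A [dev=B main=B topic=A]
After op 7 (reset): HEAD=topic@B [dev=B main=B topic=B]
After op 8 (branch): HEAD=topic@B [dev=B exp=B main=B topic=B]
After op 9 (merge): HEAD=topic@C [dev=B exp=B main=B topic=C]
After op 10 (reset): HEAD=topic@B [dev=B exp=B main=B topic=B]
After op 11 (commit): HEAD=topic@D [dev=B exp=B main=B topic=D]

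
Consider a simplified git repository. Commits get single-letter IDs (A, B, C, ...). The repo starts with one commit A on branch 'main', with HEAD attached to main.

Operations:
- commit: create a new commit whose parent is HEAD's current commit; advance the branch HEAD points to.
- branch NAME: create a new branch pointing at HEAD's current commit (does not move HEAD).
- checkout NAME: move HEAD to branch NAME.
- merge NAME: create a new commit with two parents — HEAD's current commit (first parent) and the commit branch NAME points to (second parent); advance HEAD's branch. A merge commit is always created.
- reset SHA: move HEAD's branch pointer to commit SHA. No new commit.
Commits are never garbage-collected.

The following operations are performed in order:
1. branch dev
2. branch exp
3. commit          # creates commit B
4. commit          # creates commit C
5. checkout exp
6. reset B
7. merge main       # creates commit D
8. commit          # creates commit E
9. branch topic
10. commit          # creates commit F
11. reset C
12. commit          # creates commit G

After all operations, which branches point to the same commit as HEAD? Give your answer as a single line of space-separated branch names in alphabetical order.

Answer: exp

Derivation:
After op 1 (branch): HEAD=main@A [dev=A main=A]
After op 2 (branch): HEAD=main@A [dev=A exp=A main=A]
After op 3 (commit): HEAD=main@B [dev=A exp=A main=B]
After op 4 (commit): HEAD=main@C [dev=A exp=A main=C]
After op 5 (checkout): HEAD=exp@A [dev=A exp=A main=C]
After op 6 (reset): HEAD=exp@B [dev=A exp=B main=C]
After op 7 (merge): HEAD=exp@D [dev=A exp=D main=C]
After op 8 (commit): HEAD=exp@E [dev=A exp=E main=C]
After op 9 (branch): HEAD=exp@E [dev=A exp=E main=C topic=E]
After op 10 (commit): HEAD=exp@F [dev=A exp=F main=C topic=E]
After op 11 (reset): HEAD=exp@C [dev=A exp=C main=C topic=E]
After op 12 (commit): HEAD=exp@G [dev=A exp=G main=C topic=E]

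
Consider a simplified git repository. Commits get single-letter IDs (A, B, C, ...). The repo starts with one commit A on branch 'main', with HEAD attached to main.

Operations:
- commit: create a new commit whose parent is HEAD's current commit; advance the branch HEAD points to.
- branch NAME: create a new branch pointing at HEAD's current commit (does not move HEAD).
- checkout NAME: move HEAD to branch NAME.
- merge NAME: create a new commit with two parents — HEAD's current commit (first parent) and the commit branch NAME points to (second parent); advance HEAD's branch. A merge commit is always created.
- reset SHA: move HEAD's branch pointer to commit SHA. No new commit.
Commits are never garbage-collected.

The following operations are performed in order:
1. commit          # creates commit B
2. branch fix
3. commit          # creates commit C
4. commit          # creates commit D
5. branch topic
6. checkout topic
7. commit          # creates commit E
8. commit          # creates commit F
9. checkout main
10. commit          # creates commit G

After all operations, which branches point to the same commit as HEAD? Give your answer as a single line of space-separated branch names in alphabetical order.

Answer: main

Derivation:
After op 1 (commit): HEAD=main@B [main=B]
After op 2 (branch): HEAD=main@B [fix=B main=B]
After op 3 (commit): HEAD=main@C [fix=B main=C]
After op 4 (commit): HEAD=main@D [fix=B main=D]
After op 5 (branch): HEAD=main@D [fix=B main=D topic=D]
After op 6 (checkout): HEAD=topic@D [fix=B main=D topic=D]
After op 7 (commit): HEAD=topic@E [fix=B main=D topic=E]
After op 8 (commit): HEAD=topic@F [fix=B main=D topic=F]
After op 9 (checkout): HEAD=main@D [fix=B main=D topic=F]
After op 10 (commit): HEAD=main@G [fix=B main=G topic=F]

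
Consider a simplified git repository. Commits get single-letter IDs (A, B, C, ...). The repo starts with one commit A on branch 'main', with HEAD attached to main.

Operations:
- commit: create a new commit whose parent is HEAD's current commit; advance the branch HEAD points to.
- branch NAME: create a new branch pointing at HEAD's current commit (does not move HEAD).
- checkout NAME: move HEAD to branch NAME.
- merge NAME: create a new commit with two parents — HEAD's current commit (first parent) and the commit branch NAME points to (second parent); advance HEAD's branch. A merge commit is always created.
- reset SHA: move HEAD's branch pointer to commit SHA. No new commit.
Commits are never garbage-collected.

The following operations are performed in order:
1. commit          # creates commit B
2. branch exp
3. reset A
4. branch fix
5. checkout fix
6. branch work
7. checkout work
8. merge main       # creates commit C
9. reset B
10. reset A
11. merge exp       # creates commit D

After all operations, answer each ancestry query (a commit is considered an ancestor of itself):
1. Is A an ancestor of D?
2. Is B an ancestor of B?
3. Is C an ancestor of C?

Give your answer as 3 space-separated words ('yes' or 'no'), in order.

After op 1 (commit): HEAD=main@B [main=B]
After op 2 (branch): HEAD=main@B [exp=B main=B]
After op 3 (reset): HEAD=main@A [exp=B main=A]
After op 4 (branch): HEAD=main@A [exp=B fix=A main=A]
After op 5 (checkout): HEAD=fix@A [exp=B fix=A main=A]
After op 6 (branch): HEAD=fix@A [exp=B fix=A main=A work=A]
After op 7 (checkout): HEAD=work@A [exp=B fix=A main=A work=A]
After op 8 (merge): HEAD=work@C [exp=B fix=A main=A work=C]
After op 9 (reset): HEAD=work@B [exp=B fix=A main=A work=B]
After op 10 (reset): HEAD=work@A [exp=B fix=A main=A work=A]
After op 11 (merge): HEAD=work@D [exp=B fix=A main=A work=D]
ancestors(D) = {A,B,D}; A in? yes
ancestors(B) = {A,B}; B in? yes
ancestors(C) = {A,C}; C in? yes

Answer: yes yes yes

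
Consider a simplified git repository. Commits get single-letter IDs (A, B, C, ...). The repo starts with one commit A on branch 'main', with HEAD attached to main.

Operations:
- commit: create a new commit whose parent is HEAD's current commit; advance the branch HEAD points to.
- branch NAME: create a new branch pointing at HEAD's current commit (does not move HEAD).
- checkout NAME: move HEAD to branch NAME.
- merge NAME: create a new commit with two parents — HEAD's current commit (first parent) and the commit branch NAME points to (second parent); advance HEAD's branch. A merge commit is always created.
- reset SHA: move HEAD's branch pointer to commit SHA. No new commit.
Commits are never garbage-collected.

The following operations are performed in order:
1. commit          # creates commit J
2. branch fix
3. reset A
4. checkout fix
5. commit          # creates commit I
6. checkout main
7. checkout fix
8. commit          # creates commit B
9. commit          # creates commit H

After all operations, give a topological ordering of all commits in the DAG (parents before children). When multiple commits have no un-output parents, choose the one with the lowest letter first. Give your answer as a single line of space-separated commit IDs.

Answer: A J I B H

Derivation:
After op 1 (commit): HEAD=main@J [main=J]
After op 2 (branch): HEAD=main@J [fix=J main=J]
After op 3 (reset): HEAD=main@A [fix=J main=A]
After op 4 (checkout): HEAD=fix@J [fix=J main=A]
After op 5 (commit): HEAD=fix@I [fix=I main=A]
After op 6 (checkout): HEAD=main@A [fix=I main=A]
After op 7 (checkout): HEAD=fix@I [fix=I main=A]
After op 8 (commit): HEAD=fix@B [fix=B main=A]
After op 9 (commit): HEAD=fix@H [fix=H main=A]
commit A: parents=[]
commit B: parents=['I']
commit H: parents=['B']
commit I: parents=['J']
commit J: parents=['A']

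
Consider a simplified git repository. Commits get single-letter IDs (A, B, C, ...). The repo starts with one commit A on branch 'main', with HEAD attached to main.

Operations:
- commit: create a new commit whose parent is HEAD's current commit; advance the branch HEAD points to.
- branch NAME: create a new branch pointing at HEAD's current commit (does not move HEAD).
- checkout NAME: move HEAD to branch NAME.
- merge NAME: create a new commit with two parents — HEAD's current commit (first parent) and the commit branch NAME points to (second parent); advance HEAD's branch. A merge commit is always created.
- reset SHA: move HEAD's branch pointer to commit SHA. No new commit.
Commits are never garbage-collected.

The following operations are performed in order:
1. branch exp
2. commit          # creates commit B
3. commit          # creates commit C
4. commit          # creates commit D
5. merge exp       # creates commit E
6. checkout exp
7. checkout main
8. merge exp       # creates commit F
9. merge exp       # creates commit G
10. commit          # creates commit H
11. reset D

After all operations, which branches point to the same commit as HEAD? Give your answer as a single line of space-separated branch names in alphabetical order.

Answer: main

Derivation:
After op 1 (branch): HEAD=main@A [exp=A main=A]
After op 2 (commit): HEAD=main@B [exp=A main=B]
After op 3 (commit): HEAD=main@C [exp=A main=C]
After op 4 (commit): HEAD=main@D [exp=A main=D]
After op 5 (merge): HEAD=main@E [exp=A main=E]
After op 6 (checkout): HEAD=exp@A [exp=A main=E]
After op 7 (checkout): HEAD=main@E [exp=A main=E]
After op 8 (merge): HEAD=main@F [exp=A main=F]
After op 9 (merge): HEAD=main@G [exp=A main=G]
After op 10 (commit): HEAD=main@H [exp=A main=H]
After op 11 (reset): HEAD=main@D [exp=A main=D]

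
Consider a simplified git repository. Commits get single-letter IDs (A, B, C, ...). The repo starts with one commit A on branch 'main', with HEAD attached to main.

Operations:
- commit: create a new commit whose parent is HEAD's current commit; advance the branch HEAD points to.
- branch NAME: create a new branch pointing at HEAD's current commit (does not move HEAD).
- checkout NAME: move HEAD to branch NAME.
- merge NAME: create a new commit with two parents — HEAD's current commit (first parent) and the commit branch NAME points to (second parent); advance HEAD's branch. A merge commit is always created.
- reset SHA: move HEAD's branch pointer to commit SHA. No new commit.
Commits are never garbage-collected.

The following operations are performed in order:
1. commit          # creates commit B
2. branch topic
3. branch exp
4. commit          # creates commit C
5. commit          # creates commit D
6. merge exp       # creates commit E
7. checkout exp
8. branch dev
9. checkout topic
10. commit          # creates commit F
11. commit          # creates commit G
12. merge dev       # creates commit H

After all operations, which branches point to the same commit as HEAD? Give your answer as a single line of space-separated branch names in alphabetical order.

Answer: topic

Derivation:
After op 1 (commit): HEAD=main@B [main=B]
After op 2 (branch): HEAD=main@B [main=B topic=B]
After op 3 (branch): HEAD=main@B [exp=B main=B topic=B]
After op 4 (commit): HEAD=main@C [exp=B main=C topic=B]
After op 5 (commit): HEAD=main@D [exp=B main=D topic=B]
After op 6 (merge): HEAD=main@E [exp=B main=E topic=B]
After op 7 (checkout): HEAD=exp@B [exp=B main=E topic=B]
After op 8 (branch): HEAD=exp@B [dev=B exp=B main=E topic=B]
After op 9 (checkout): HEAD=topic@B [dev=B exp=B main=E topic=B]
After op 10 (commit): HEAD=topic@F [dev=B exp=B main=E topic=F]
After op 11 (commit): HEAD=topic@G [dev=B exp=B main=E topic=G]
After op 12 (merge): HEAD=topic@H [dev=B exp=B main=E topic=H]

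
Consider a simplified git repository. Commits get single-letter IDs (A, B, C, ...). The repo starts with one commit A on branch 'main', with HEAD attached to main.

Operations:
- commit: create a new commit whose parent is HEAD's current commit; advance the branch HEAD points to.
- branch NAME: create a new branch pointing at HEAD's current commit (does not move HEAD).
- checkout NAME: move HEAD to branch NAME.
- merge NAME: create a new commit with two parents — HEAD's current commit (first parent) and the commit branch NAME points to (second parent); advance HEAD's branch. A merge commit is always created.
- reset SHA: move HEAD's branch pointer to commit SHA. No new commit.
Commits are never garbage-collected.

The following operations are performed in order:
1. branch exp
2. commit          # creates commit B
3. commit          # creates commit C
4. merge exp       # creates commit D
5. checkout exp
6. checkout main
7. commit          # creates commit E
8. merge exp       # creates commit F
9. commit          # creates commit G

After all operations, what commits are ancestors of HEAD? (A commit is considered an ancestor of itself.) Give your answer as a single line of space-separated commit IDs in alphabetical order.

Answer: A B C D E F G

Derivation:
After op 1 (branch): HEAD=main@A [exp=A main=A]
After op 2 (commit): HEAD=main@B [exp=A main=B]
After op 3 (commit): HEAD=main@C [exp=A main=C]
After op 4 (merge): HEAD=main@D [exp=A main=D]
After op 5 (checkout): HEAD=exp@A [exp=A main=D]
After op 6 (checkout): HEAD=main@D [exp=A main=D]
After op 7 (commit): HEAD=main@E [exp=A main=E]
After op 8 (merge): HEAD=main@F [exp=A main=F]
After op 9 (commit): HEAD=main@G [exp=A main=G]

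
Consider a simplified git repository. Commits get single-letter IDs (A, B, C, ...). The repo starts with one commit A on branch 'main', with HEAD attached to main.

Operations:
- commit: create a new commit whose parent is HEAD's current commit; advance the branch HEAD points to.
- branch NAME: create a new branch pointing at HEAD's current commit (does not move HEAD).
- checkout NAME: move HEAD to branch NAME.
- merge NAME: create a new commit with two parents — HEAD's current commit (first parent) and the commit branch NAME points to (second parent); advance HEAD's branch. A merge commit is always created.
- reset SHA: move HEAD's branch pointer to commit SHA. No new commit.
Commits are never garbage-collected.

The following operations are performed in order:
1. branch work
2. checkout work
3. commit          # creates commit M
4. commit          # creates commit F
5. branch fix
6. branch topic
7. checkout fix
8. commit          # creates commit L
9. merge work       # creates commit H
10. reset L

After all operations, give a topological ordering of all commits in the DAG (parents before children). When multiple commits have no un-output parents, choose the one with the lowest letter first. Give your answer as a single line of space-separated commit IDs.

Answer: A M F L H

Derivation:
After op 1 (branch): HEAD=main@A [main=A work=A]
After op 2 (checkout): HEAD=work@A [main=A work=A]
After op 3 (commit): HEAD=work@M [main=A work=M]
After op 4 (commit): HEAD=work@F [main=A work=F]
After op 5 (branch): HEAD=work@F [fix=F main=A work=F]
After op 6 (branch): HEAD=work@F [fix=F main=A topic=F work=F]
After op 7 (checkout): HEAD=fix@F [fix=F main=A topic=F work=F]
After op 8 (commit): HEAD=fix@L [fix=L main=A topic=F work=F]
After op 9 (merge): HEAD=fix@H [fix=H main=A topic=F work=F]
After op 10 (reset): HEAD=fix@L [fix=L main=A topic=F work=F]
commit A: parents=[]
commit F: parents=['M']
commit H: parents=['L', 'F']
commit L: parents=['F']
commit M: parents=['A']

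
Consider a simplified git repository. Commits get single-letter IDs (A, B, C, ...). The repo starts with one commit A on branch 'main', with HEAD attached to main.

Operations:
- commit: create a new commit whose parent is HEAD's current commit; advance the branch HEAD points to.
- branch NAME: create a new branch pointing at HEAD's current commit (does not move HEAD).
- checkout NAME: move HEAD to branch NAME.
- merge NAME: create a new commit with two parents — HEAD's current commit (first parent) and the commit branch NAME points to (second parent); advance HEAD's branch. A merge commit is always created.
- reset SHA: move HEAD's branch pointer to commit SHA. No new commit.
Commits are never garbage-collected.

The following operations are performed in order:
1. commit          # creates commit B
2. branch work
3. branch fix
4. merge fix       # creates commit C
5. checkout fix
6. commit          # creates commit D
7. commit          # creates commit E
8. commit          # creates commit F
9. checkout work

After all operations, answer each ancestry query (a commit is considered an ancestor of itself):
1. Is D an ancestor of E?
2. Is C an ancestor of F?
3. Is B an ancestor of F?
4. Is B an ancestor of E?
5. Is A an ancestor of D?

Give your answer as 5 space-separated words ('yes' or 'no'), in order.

Answer: yes no yes yes yes

Derivation:
After op 1 (commit): HEAD=main@B [main=B]
After op 2 (branch): HEAD=main@B [main=B work=B]
After op 3 (branch): HEAD=main@B [fix=B main=B work=B]
After op 4 (merge): HEAD=main@C [fix=B main=C work=B]
After op 5 (checkout): HEAD=fix@B [fix=B main=C work=B]
After op 6 (commit): HEAD=fix@D [fix=D main=C work=B]
After op 7 (commit): HEAD=fix@E [fix=E main=C work=B]
After op 8 (commit): HEAD=fix@F [fix=F main=C work=B]
After op 9 (checkout): HEAD=work@B [fix=F main=C work=B]
ancestors(E) = {A,B,D,E}; D in? yes
ancestors(F) = {A,B,D,E,F}; C in? no
ancestors(F) = {A,B,D,E,F}; B in? yes
ancestors(E) = {A,B,D,E}; B in? yes
ancestors(D) = {A,B,D}; A in? yes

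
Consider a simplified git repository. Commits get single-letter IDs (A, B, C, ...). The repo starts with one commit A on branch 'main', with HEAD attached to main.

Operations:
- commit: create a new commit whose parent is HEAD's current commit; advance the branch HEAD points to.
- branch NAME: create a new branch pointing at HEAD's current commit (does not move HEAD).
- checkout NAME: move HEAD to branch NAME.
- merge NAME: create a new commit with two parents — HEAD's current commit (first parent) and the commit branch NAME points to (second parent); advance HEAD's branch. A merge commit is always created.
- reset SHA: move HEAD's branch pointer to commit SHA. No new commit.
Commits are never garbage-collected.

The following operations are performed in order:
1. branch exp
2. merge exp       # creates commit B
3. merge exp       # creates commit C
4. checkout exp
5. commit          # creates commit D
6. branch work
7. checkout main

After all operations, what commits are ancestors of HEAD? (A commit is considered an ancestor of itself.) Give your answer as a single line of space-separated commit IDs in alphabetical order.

Answer: A B C

Derivation:
After op 1 (branch): HEAD=main@A [exp=A main=A]
After op 2 (merge): HEAD=main@B [exp=A main=B]
After op 3 (merge): HEAD=main@C [exp=A main=C]
After op 4 (checkout): HEAD=exp@A [exp=A main=C]
After op 5 (commit): HEAD=exp@D [exp=D main=C]
After op 6 (branch): HEAD=exp@D [exp=D main=C work=D]
After op 7 (checkout): HEAD=main@C [exp=D main=C work=D]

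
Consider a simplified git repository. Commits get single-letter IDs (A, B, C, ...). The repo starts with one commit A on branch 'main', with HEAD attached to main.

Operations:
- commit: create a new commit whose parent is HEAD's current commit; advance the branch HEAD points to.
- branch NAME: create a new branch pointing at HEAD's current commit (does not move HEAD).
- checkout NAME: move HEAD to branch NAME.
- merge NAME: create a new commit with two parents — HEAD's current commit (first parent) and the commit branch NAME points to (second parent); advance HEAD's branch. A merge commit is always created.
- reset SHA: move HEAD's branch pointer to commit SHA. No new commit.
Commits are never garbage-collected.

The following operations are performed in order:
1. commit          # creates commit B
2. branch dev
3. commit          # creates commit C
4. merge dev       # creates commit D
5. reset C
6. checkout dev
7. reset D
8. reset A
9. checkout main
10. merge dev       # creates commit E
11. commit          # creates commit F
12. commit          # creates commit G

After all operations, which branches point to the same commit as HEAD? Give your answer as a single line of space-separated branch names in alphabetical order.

Answer: main

Derivation:
After op 1 (commit): HEAD=main@B [main=B]
After op 2 (branch): HEAD=main@B [dev=B main=B]
After op 3 (commit): HEAD=main@C [dev=B main=C]
After op 4 (merge): HEAD=main@D [dev=B main=D]
After op 5 (reset): HEAD=main@C [dev=B main=C]
After op 6 (checkout): HEAD=dev@B [dev=B main=C]
After op 7 (reset): HEAD=dev@D [dev=D main=C]
After op 8 (reset): HEAD=dev@A [dev=A main=C]
After op 9 (checkout): HEAD=main@C [dev=A main=C]
After op 10 (merge): HEAD=main@E [dev=A main=E]
After op 11 (commit): HEAD=main@F [dev=A main=F]
After op 12 (commit): HEAD=main@G [dev=A main=G]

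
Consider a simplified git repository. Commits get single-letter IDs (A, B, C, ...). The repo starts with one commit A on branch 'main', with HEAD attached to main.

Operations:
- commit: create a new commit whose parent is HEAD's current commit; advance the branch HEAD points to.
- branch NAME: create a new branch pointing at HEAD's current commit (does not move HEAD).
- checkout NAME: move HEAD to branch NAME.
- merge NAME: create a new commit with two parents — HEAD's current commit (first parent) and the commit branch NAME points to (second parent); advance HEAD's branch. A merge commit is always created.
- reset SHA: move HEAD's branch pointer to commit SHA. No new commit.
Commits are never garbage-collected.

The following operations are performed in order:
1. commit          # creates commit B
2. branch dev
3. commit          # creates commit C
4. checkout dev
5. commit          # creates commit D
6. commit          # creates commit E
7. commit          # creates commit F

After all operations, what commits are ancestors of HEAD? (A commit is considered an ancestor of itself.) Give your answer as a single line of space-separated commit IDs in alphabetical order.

After op 1 (commit): HEAD=main@B [main=B]
After op 2 (branch): HEAD=main@B [dev=B main=B]
After op 3 (commit): HEAD=main@C [dev=B main=C]
After op 4 (checkout): HEAD=dev@B [dev=B main=C]
After op 5 (commit): HEAD=dev@D [dev=D main=C]
After op 6 (commit): HEAD=dev@E [dev=E main=C]
After op 7 (commit): HEAD=dev@F [dev=F main=C]

Answer: A B D E F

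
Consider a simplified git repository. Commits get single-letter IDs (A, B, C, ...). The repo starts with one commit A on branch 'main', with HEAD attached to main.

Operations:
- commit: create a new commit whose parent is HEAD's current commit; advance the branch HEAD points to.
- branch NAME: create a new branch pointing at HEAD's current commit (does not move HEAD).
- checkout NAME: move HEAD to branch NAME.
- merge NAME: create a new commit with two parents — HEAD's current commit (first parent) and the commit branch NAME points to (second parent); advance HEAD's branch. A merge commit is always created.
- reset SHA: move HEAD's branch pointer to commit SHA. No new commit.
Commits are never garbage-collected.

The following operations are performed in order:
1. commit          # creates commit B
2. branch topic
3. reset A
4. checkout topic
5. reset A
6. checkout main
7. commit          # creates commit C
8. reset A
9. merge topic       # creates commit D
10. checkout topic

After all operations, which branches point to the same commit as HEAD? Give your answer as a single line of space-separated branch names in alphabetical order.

Answer: topic

Derivation:
After op 1 (commit): HEAD=main@B [main=B]
After op 2 (branch): HEAD=main@B [main=B topic=B]
After op 3 (reset): HEAD=main@A [main=A topic=B]
After op 4 (checkout): HEAD=topic@B [main=A topic=B]
After op 5 (reset): HEAD=topic@A [main=A topic=A]
After op 6 (checkout): HEAD=main@A [main=A topic=A]
After op 7 (commit): HEAD=main@C [main=C topic=A]
After op 8 (reset): HEAD=main@A [main=A topic=A]
After op 9 (merge): HEAD=main@D [main=D topic=A]
After op 10 (checkout): HEAD=topic@A [main=D topic=A]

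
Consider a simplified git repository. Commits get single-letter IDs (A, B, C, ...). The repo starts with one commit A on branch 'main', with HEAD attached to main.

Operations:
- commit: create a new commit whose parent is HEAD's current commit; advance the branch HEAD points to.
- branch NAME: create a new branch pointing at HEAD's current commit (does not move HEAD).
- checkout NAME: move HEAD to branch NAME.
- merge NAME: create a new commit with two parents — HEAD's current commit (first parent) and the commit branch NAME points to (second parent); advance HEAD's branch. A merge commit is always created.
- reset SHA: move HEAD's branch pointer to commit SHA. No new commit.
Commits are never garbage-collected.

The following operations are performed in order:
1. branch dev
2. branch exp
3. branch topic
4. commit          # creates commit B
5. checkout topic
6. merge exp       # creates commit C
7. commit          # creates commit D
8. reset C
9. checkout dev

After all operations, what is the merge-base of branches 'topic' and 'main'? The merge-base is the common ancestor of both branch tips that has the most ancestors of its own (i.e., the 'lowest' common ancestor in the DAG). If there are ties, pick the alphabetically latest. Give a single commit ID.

Answer: A

Derivation:
After op 1 (branch): HEAD=main@A [dev=A main=A]
After op 2 (branch): HEAD=main@A [dev=A exp=A main=A]
After op 3 (branch): HEAD=main@A [dev=A exp=A main=A topic=A]
After op 4 (commit): HEAD=main@B [dev=A exp=A main=B topic=A]
After op 5 (checkout): HEAD=topic@A [dev=A exp=A main=B topic=A]
After op 6 (merge): HEAD=topic@C [dev=A exp=A main=B topic=C]
After op 7 (commit): HEAD=topic@D [dev=A exp=A main=B topic=D]
After op 8 (reset): HEAD=topic@C [dev=A exp=A main=B topic=C]
After op 9 (checkout): HEAD=dev@A [dev=A exp=A main=B topic=C]
ancestors(topic=C): ['A', 'C']
ancestors(main=B): ['A', 'B']
common: ['A']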